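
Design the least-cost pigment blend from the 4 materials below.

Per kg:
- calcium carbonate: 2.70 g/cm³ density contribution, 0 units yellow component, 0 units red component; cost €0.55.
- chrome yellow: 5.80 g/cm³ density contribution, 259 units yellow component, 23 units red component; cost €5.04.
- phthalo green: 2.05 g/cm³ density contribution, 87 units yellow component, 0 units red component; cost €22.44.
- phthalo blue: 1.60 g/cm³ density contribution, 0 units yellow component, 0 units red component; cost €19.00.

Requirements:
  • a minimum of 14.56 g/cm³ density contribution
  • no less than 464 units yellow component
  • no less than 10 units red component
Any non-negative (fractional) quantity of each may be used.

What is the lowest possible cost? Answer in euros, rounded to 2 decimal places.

€9.88

Let x1 = kg of calcium carbonate, x2 = kg of chrome yellow, x3 = kg of phthalo green, x4 = kg of phthalo blue.
Minimize 0.55x1 + 5.04x2 + 22.44x3 + 19x4 s.t.:
  2.7x1 + 5.8x2 + 2.05x3 + 1.6x4 ≥ 14.56   (density contribution)
  259x2 + 87x3 ≥ 464   (yellow component)
  23x2 ≥ 10   (red component)
  x1, x2, x3, x4 ≥ 0.
The optimal basis is {calcium carbonate, chrome yellow}; phthalo green, phthalo blue drop out. The density contribution and yellow component requirements are met with equality.
Optimal quantities: calcium carbonate = 1.544 kg, chrome yellow = 1.792 kg.
Objective = 0.55·1.544 + 5.04·1.792 = 9.8809.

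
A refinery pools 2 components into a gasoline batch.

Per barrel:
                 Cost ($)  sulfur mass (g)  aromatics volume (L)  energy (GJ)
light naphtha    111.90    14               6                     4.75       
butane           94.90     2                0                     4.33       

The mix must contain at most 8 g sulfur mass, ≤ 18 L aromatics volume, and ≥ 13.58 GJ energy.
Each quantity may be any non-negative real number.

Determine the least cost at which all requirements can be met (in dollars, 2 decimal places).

Let x1 = barrels of light naphtha, x2 = barrels of butane.
Minimise 111.9x1 + 94.9x2 with:
  14x1 + 2x2 ≤ 8   (sulfur mass)
  6x1 ≤ 18   (aromatics volume)
  4.75x1 + 4.33x2 ≥ 13.58   (energy)
  x1, x2 ≥ 0.
At the optimum only butane is positive (light naphtha = 0). Binding constraint: energy.
That vertex is x2 = 3.1363.
Cost = 94.9·3.1363 = 297.6349.

$297.63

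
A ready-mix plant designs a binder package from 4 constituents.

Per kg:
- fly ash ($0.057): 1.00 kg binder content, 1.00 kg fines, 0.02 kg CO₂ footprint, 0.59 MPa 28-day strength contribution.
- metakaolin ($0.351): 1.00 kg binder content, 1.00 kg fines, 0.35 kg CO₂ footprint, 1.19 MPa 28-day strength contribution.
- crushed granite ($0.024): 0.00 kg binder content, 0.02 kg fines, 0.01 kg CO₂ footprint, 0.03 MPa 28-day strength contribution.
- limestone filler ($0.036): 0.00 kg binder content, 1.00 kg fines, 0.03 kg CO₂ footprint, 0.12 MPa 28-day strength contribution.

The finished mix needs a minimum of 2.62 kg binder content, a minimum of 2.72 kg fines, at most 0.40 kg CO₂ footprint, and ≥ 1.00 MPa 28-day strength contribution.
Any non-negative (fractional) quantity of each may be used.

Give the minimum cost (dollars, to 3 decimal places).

This is a linear program. Let x1 = kg of fly ash, x2 = kg of metakaolin, x3 = kg of crushed granite, x4 = kg of limestone filler.
Minimize 0.057x1 + 0.351x2 + 0.024x3 + 0.036x4 subject to:
  1x1 + 1x2 ≥ 2.62   (binder content)
  1x1 + 1x2 + 0.02x3 + 1x4 ≥ 2.72   (fines)
  0.02x1 + 0.35x2 + 0.01x3 + 0.03x4 ≤ 0.4   (CO₂ footprint)
  0.59x1 + 1.19x2 + 0.03x3 + 0.12x4 ≥ 1   (28-day strength contribution)
  x1, x2, x3, x4 ≥ 0.
The cheapest feasible vertex uses only fly ash, limestone filler; metakaolin, crushed granite are not used. Binding constraints: binder content and fines.
So fly ash = 2.62 kg, limestone filler = 0.1 kg.
Cost = 0.057·2.62 + 0.036·0.1 = 0.15294.

$0.153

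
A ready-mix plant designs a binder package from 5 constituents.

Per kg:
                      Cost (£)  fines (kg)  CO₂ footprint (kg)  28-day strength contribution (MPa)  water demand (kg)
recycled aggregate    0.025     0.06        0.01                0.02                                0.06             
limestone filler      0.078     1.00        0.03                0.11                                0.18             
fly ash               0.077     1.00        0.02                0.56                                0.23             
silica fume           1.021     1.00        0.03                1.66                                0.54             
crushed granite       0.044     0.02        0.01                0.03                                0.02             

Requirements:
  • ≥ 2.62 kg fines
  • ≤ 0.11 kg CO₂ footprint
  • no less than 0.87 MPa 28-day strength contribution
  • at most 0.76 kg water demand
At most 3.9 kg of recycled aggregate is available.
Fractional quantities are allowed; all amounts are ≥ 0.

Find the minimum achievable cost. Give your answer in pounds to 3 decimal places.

£0.202

Set it up as a linear program. Let x1 = kg of recycled aggregate, x2 = kg of limestone filler, x3 = kg of fly ash, x4 = kg of silica fume, x5 = kg of crushed granite.
min 0.025x1 + 0.078x2 + 0.077x3 + 1.021x4 + 0.044x5 s.t.:
  0.06x1 + 1x2 + 1x3 + 1x4 + 0.02x5 ≥ 2.62   (fines)
  0.01x1 + 0.03x2 + 0.02x3 + 0.03x4 + 0.01x5 ≤ 0.11   (CO₂ footprint)
  0.02x1 + 0.11x2 + 0.56x3 + 1.66x4 + 0.03x5 ≥ 0.87   (28-day strength contribution)
  0.06x1 + 0.18x2 + 0.23x3 + 0.54x4 + 0.02x5 ≤ 0.76   (water demand)
  x1 ≤ 3.9
  x1, x2, x3, x4, x5 ≥ 0.
At the optimum only fly ash is positive (recycled aggregate, limestone filler, silica fume, crushed granite = 0). There the fines constraint is tight.
Solving gives x3 = 2.62.
Cost = 0.077·2.62 = 0.20174.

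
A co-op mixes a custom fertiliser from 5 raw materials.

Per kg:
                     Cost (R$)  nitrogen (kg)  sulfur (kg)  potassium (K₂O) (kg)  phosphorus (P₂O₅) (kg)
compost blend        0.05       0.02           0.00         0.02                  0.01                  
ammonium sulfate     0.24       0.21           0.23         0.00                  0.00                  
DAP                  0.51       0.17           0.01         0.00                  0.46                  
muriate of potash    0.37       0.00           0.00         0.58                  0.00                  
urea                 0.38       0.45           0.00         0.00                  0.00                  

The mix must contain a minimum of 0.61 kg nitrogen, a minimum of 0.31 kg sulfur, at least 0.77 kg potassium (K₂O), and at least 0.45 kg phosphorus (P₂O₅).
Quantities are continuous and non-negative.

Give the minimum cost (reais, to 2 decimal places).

This is a linear program. Let x1 = kg of compost blend, x2 = kg of ammonium sulfate, x3 = kg of DAP, x4 = kg of muriate of potash, x5 = kg of urea.
Minimize 0.05x1 + 0.24x2 + 0.51x3 + 0.37x4 + 0.38x5 s.t.:
  0.02x1 + 0.21x2 + 0.17x3 + 0.45x5 ≥ 0.61   (nitrogen)
  0.23x2 + 0.01x3 ≥ 0.31   (sulfur)
  0.02x1 + 0.58x4 ≥ 0.77   (potassium (K₂O))
  0.01x1 + 0.46x3 ≥ 0.45   (phosphorus (P₂O₅))
  x1, x2, x3, x4, x5 ≥ 0.
The optimal basis is {ammonium sulfate, DAP, muriate of potash, urea}; compost blend drops out. Binding constraints: nitrogen, sulfur, potassium (K₂O), phosphorus (P₂O₅).
Solving gives x2 = 1.305, x3 = 0.9783, x4 = 1.328, x5 = 0.3769.
Total cost: 0.24·1.305 + 0.51·0.9783 + 0.37·1.328 + 0.38·0.3769 = 1.4467.

R$1.45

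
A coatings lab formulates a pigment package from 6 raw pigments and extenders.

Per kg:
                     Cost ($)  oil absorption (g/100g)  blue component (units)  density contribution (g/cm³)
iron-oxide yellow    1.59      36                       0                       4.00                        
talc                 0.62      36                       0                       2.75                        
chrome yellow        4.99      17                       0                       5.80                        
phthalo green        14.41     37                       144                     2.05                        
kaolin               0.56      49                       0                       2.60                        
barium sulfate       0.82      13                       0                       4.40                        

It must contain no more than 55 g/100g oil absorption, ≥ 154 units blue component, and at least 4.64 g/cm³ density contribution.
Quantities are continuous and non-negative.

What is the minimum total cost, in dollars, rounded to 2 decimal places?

Let x1 = kg of iron-oxide yellow, x2 = kg of talc, x3 = kg of chrome yellow, x4 = kg of phthalo green, x5 = kg of kaolin, x6 = kg of barium sulfate.
Minimise 1.59x1 + 0.62x2 + 4.99x3 + 14.41x4 + 0.56x5 + 0.82x6 with:
  36x1 + 36x2 + 17x3 + 37x4 + 49x5 + 13x6 ≤ 55   (oil absorption)
  144x4 ≥ 154   (blue component)
  4x1 + 2.75x2 + 5.8x3 + 2.05x4 + 2.6x5 + 4.4x6 ≥ 4.64   (density contribution)
  x1, x2, x3, x4, x5, x6 ≥ 0.
The optimal basis is {phthalo green, barium sulfate}; iron-oxide yellow, talc, chrome yellow, kaolin drop out. There the blue component and density contribution constraints are tight.
That vertex is x4 = 1.0694, x6 = 0.55628.
Objective = 14.41·1.0694 + 0.82·0.55628 = 15.8662.

$15.87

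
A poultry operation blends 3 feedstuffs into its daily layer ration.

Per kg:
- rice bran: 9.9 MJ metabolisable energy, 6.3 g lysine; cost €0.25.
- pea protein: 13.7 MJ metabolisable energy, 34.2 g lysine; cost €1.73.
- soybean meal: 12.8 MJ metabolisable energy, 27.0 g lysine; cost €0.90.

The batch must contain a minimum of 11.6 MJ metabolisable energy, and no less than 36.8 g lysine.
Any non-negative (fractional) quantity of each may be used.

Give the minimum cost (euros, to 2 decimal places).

€1.23

This is a linear program. Let x1 = kg of rice bran, x2 = kg of pea protein, x3 = kg of soybean meal.
min 0.25x1 + 1.73x2 + 0.9x3 s.t.:
  9.9x1 + 13.7x2 + 12.8x3 ≥ 11.6   (metabolisable energy)
  6.3x1 + 34.2x2 + 27x3 ≥ 36.8   (lysine)
  x1, x2, x3 ≥ 0.
The optimal basis is {soybean meal}; rice bran, pea protein drop out. Binding constraint: lysine.
That vertex is x3 = 1.363.
Cost = 0.9·1.363 = 1.2267.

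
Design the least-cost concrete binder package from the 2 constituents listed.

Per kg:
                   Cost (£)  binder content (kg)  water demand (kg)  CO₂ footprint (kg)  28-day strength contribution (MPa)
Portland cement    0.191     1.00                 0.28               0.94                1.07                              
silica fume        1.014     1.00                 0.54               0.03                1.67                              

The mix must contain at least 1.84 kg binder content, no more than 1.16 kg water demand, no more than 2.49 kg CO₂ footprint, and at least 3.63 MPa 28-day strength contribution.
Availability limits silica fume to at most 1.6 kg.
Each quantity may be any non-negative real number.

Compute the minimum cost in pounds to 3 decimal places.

Let x1 = kg of Portland cement, x2 = kg of silica fume.
Minimise 0.191x1 + 1.014x2 s.t.:
  1x1 + 1x2 ≥ 1.84   (binder content)
  0.28x1 + 0.54x2 ≤ 1.16   (water demand)
  0.94x1 + 0.03x2 ≤ 2.49   (CO₂ footprint)
  1.07x1 + 1.67x2 ≥ 3.63   (28-day strength contribution)
  x2 ≤ 1.6
  x1, x2 ≥ 0.
Both inputs are positive at the optimum. Binding constraints: CO₂ footprint and 28-day strength contribution.
Solving gives x1 = 2.633, x2 = 0.4864.
Total cost: 0.191·2.633 + 1.014·0.4864 = 0.99611.

£0.996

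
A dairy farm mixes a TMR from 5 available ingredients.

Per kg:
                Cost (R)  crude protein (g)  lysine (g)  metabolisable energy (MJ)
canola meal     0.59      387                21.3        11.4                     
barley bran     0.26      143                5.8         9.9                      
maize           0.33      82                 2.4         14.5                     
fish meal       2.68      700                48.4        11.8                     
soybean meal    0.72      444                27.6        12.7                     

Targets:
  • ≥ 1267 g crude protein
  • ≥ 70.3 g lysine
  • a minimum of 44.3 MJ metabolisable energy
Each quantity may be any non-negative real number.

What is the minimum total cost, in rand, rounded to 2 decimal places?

R2.03

Treat it as an LP. Let x1 = kg of canola meal, x2 = kg of barley bran, x3 = kg of maize, x4 = kg of fish meal, x5 = kg of soybean meal.
Minimise 0.59x1 + 0.26x2 + 0.33x3 + 2.68x4 + 0.72x5 s.t.:
  387x1 + 143x2 + 82x3 + 700x4 + 444x5 ≥ 1267   (crude protein)
  21.3x1 + 5.8x2 + 2.4x3 + 48.4x4 + 27.6x5 ≥ 70.3   (lysine)
  11.4x1 + 9.9x2 + 14.5x3 + 11.8x4 + 12.7x5 ≥ 44.3   (metabolisable energy)
  x1, x2, x3, x4, x5 ≥ 0.
At the optimum only canola meal, barley bran, soybean meal are positive (maize, fish meal = 0). There the crude protein, lysine, metabolisable energy constraints are tight.
So canola meal = 1.617 kg, barley bran = 1.295 kg, soybean meal = 1.027 kg.
Hence cost = 0.59·1.617 + 0.26·1.295 + 0.72·1.027 = R2.0302.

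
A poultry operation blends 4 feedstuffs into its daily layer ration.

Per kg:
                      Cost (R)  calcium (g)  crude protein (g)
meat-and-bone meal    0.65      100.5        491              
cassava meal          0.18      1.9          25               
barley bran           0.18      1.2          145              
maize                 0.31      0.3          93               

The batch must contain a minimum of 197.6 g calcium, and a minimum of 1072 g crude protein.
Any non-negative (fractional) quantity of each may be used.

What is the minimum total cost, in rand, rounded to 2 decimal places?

R1.41

Let x1 = kg of meat-and-bone meal, x2 = kg of cassava meal, x3 = kg of barley bran, x4 = kg of maize.
Minimise 0.65x1 + 0.18x2 + 0.18x3 + 0.31x4 with:
  100.5x1 + 1.9x2 + 1.2x3 + 0.3x4 ≥ 197.6   (calcium)
  491x1 + 25x2 + 145x3 + 93x4 ≥ 1072   (crude protein)
  x1, x2, x3, x4 ≥ 0.
The cheapest feasible vertex uses only meat-and-bone meal, barley bran; cassava meal, maize are not used. Binding constraints: calcium and crude protein.
So meat-and-bone meal = 1.957 kg, barley bran = 0.7662 kg.
Total cost: 0.65·1.957 + 0.18·0.7662 = 1.4100.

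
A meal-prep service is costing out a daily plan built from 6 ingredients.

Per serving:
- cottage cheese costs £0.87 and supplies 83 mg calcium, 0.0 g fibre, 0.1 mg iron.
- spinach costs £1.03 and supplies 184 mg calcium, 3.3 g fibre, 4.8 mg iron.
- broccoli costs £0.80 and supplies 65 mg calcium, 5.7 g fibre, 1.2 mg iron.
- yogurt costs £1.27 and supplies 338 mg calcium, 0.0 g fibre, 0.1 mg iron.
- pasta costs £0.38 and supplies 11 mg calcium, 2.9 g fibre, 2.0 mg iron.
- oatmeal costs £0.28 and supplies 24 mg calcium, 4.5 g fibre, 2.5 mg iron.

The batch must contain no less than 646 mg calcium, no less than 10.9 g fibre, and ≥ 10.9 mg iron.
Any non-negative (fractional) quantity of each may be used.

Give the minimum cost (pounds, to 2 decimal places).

Let x1 = servings of cottage cheese, x2 = servings of spinach, x3 = servings of broccoli, x4 = servings of yogurt, x5 = servings of pasta, x6 = servings of oatmeal.
min 0.87x1 + 1.03x2 + 0.8x3 + 1.27x4 + 0.38x5 + 0.28x6 s.t.:
  83x1 + 184x2 + 65x3 + 338x4 + 11x5 + 24x6 ≥ 646   (calcium)
  3.3x2 + 5.7x3 + 2.9x5 + 4.5x6 ≥ 10.9   (fibre)
  0.1x1 + 4.8x2 + 1.2x3 + 0.1x4 + 2x5 + 2.5x6 ≥ 10.9   (iron)
  x1, x2, x3, x4, x5, x6 ≥ 0.
At the optimum only spinach, yogurt, oatmeal are positive (cottage cheese, broccoli, pasta = 0). The calcium, fibre, iron requirements are met with equality.
Optimal quantities: spinach = 1.601 servings, yogurt = 0.9511 servings, oatmeal = 1.248 servings.
Objective = 1.03·1.601 + 1.27·0.9511 + 0.28·1.248 = 3.2064.

£3.21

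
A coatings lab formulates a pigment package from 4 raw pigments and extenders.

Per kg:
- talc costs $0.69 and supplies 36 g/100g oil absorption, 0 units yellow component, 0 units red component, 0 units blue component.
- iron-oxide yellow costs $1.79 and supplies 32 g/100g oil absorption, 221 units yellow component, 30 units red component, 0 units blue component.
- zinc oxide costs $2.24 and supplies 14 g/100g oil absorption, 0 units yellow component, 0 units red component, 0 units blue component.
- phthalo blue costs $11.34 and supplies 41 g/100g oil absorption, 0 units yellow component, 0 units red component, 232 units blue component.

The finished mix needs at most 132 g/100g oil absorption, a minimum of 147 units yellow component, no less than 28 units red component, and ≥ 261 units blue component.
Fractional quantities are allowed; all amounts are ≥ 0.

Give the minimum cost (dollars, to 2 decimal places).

$14.43

Treat it as an LP. Let x1 = kg of talc, x2 = kg of iron-oxide yellow, x3 = kg of zinc oxide, x4 = kg of phthalo blue.
Minimize 0.69x1 + 1.79x2 + 2.24x3 + 11.34x4 s.t.:
  36x1 + 32x2 + 14x3 + 41x4 ≤ 132   (oil absorption)
  221x2 ≥ 147   (yellow component)
  30x2 ≥ 28   (red component)
  232x4 ≥ 261   (blue component)
  x1, x2, x3, x4 ≥ 0.
The cheapest feasible vertex uses only iron-oxide yellow, phthalo blue; talc, zinc oxide are not used. There the red component and blue component constraints are tight.
That vertex is x2 = 0.9333, x4 = 1.125.
Cost = 1.79·0.9333 + 11.34·1.125 = 14.4281.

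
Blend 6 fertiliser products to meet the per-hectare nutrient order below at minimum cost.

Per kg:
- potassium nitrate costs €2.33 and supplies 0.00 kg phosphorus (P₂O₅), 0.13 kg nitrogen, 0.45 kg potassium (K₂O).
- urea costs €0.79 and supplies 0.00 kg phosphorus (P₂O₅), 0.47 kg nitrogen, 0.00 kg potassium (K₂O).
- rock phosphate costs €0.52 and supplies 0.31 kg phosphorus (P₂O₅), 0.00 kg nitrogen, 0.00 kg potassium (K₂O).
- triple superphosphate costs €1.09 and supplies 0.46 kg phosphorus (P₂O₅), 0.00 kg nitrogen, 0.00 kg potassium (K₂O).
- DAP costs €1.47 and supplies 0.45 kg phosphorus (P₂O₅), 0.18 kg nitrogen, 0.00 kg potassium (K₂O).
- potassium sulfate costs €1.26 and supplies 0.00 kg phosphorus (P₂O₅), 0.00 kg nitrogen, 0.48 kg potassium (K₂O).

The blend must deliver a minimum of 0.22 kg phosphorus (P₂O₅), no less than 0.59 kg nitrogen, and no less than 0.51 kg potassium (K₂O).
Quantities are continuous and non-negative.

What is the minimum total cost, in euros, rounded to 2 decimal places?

€2.70

This is a linear program. Let x1 = kg of potassium nitrate, x2 = kg of urea, x3 = kg of rock phosphate, x4 = kg of triple superphosphate, x5 = kg of DAP, x6 = kg of potassium sulfate.
Minimise 2.33x1 + 0.79x2 + 0.52x3 + 1.09x4 + 1.47x5 + 1.26x6 s.t.:
  0.31x3 + 0.46x4 + 0.45x5 ≥ 0.22   (phosphorus (P₂O₅))
  0.13x1 + 0.47x2 + 0.18x5 ≥ 0.59   (nitrogen)
  0.45x1 + 0.48x6 ≥ 0.51   (potassium (K₂O))
  x1, x2, x3, x4, x5, x6 ≥ 0.
The minimum-cost mix takes nothing from potassium nitrate, triple superphosphate, DAP — only urea, rock phosphate, potassium sulfate. Binding constraints: phosphorus (P₂O₅), nitrogen, potassium (K₂O).
Solving gives x2 = 1.255, x3 = 0.7097, x6 = 1.062.
Objective = 0.79·1.255 + 0.52·0.7097 + 1.26·1.062 = 2.6986.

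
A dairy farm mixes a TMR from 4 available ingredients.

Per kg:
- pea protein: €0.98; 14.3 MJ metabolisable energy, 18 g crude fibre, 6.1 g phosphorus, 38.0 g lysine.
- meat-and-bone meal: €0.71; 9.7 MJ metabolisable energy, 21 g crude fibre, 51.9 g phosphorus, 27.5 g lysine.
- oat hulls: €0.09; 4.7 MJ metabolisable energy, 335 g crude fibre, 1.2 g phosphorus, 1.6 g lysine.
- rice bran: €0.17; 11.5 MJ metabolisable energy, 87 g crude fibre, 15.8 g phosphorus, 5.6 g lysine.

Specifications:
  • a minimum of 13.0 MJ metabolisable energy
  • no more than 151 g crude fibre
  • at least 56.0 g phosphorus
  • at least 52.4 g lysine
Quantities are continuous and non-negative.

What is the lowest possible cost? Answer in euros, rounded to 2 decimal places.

Treat it as an LP. Let x1 = kg of pea protein, x2 = kg of meat-and-bone meal, x3 = kg of oat hulls, x4 = kg of rice bran.
Minimize 0.98x1 + 0.71x2 + 0.09x3 + 0.17x4 subject to:
  14.3x1 + 9.7x2 + 4.7x3 + 11.5x4 ≥ 13   (metabolisable energy)
  18x1 + 21x2 + 335x3 + 87x4 ≤ 151   (crude fibre)
  6.1x1 + 51.9x2 + 1.2x3 + 15.8x4 ≥ 56   (phosphorus)
  38x1 + 27.5x2 + 1.6x3 + 5.6x4 ≥ 52.4   (lysine)
  x1, x2, x3, x4 ≥ 0.
The minimum-cost mix takes nothing from oat hulls, rice bran — only pea protein, meat-and-bone meal. There the phosphorus and lysine constraints are tight.
That vertex is x1 = 0.6537, x2 = 1.002.
Total cost: 0.98·0.6537 + 0.71·1.002 = 1.3520.

€1.35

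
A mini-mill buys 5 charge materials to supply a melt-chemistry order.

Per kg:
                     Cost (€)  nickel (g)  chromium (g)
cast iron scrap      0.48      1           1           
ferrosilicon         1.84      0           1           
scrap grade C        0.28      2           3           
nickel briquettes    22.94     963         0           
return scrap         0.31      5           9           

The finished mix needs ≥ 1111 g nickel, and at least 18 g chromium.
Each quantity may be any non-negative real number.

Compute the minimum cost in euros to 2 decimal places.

This is a linear program. Let x1 = kg of cast iron scrap, x2 = kg of ferrosilicon, x3 = kg of scrap grade C, x4 = kg of nickel briquettes, x5 = kg of return scrap.
min 0.48x1 + 1.84x2 + 0.28x3 + 22.94x4 + 0.31x5 s.t.:
  1x1 + 2x3 + 963x4 + 5x5 ≥ 1111   (nickel)
  1x1 + 1x2 + 3x3 + 9x5 ≥ 18   (chromium)
  x1, x2, x3, x4, x5 ≥ 0.
The minimum-cost mix takes nothing from cast iron scrap, ferrosilicon, scrap grade C — only nickel briquettes, return scrap. Binding constraints: nickel and chromium.
So nickel briquettes = 1.1433 kg, return scrap = 2 kg.
Total cost: 22.94·1.1433 + 0.31·2 = 26.8473.

€26.85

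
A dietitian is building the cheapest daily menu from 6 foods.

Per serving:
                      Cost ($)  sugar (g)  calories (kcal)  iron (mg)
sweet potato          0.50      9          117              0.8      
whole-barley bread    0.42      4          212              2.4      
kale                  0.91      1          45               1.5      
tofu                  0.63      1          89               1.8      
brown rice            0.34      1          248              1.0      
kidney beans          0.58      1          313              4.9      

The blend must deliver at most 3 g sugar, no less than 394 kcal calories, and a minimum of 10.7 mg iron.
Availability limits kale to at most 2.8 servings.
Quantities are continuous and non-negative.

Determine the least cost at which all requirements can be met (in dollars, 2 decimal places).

This is a linear program. Let x1 = servings of sweet potato, x2 = servings of whole-barley bread, x3 = servings of kale, x4 = servings of tofu, x5 = servings of brown rice, x6 = servings of kidney beans.
Minimise 0.5x1 + 0.42x2 + 0.91x3 + 0.63x4 + 0.34x5 + 0.58x6 subject to:
  9x1 + 4x2 + 1x3 + 1x4 + 1x5 + 1x6 ≤ 3   (sugar)
  117x1 + 212x2 + 45x3 + 89x4 + 248x5 + 313x6 ≥ 394   (calories)
  0.8x1 + 2.4x2 + 1.5x3 + 1.8x4 + 1x5 + 4.9x6 ≥ 10.7   (iron)
  x3 ≤ 2.8
  x1, x2, x3, x4, x5, x6 ≥ 0.
The cheapest feasible vertex uses only kidney beans; sweet potato, whole-barley bread, kale, tofu, brown rice are not used. The iron requirement is met with equality.
Optimal quantities: kidney beans = 2.184 servings.
Cost = 0.58·2.184 = 1.2667.

$1.27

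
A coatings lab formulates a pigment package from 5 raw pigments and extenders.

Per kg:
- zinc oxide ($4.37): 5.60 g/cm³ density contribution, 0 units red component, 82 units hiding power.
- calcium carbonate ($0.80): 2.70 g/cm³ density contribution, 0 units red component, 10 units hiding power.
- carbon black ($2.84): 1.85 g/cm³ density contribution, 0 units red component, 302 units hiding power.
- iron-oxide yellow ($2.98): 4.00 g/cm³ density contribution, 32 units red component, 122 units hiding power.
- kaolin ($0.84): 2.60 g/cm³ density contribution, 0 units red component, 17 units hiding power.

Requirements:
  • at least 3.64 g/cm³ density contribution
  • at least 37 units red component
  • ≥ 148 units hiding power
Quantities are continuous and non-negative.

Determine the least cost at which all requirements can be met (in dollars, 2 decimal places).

$3.51

Let x1 = kg of zinc oxide, x2 = kg of calcium carbonate, x3 = kg of carbon black, x4 = kg of iron-oxide yellow, x5 = kg of kaolin.
min 4.37x1 + 0.8x2 + 2.84x3 + 2.98x4 + 0.84x5 s.t.:
  5.6x1 + 2.7x2 + 1.85x3 + 4x4 + 2.6x5 ≥ 3.64   (density contribution)
  32x4 ≥ 37   (red component)
  82x1 + 10x2 + 302x3 + 122x4 + 17x5 ≥ 148   (hiding power)
  x1, x2, x3, x4, x5 ≥ 0.
The cheapest feasible vertex uses only carbon black, iron-oxide yellow; zinc oxide, calcium carbonate, kaolin are not used. Binding constraints: red component and hiding power.
Solving gives x3 = 0.02297, x4 = 1.156.
Total cost: 2.84·0.02297 + 2.98·1.156 = 3.5101.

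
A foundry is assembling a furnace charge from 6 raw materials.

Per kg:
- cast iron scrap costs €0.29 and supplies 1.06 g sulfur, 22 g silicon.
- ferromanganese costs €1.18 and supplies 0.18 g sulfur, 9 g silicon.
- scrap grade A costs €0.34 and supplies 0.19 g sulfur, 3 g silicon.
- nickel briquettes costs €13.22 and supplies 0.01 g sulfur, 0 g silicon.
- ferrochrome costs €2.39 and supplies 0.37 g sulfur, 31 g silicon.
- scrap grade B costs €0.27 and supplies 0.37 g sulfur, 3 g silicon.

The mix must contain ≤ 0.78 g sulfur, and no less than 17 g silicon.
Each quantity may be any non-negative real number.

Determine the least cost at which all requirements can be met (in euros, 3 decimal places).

€0.293

This is a linear program. Let x1 = kg of cast iron scrap, x2 = kg of ferromanganese, x3 = kg of scrap grade A, x4 = kg of nickel briquettes, x5 = kg of ferrochrome, x6 = kg of scrap grade B.
Minimise 0.29x1 + 1.18x2 + 0.34x3 + 13.22x4 + 2.39x5 + 0.27x6 s.t.:
  1.06x1 + 0.18x2 + 0.19x3 + 0.01x4 + 0.37x5 + 0.37x6 ≤ 0.78   (sulfur)
  22x1 + 9x2 + 3x3 + 31x5 + 3x6 ≥ 17   (silicon)
  x1, x2, x3, x4, x5, x6 ≥ 0.
At the optimum only cast iron scrap, ferrochrome are positive (ferromanganese, scrap grade A, nickel briquettes, scrap grade B = 0). The sulfur and silicon requirements are met with equality.
Optimal quantities: cast iron scrap = 0.7237 kg, ferrochrome = 0.03479 kg.
Total cost: 0.29·0.7237 + 2.39·0.03479 = 0.29302.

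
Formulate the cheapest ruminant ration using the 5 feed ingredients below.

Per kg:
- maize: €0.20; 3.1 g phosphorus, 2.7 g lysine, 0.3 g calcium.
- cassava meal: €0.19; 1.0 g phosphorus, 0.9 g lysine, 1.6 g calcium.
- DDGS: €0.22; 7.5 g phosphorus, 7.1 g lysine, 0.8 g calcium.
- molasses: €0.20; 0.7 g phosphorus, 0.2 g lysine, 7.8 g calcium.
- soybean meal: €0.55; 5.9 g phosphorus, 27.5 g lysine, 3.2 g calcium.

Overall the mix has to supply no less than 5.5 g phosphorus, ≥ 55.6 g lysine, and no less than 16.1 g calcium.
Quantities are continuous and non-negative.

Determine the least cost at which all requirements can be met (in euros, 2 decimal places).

€1.35

This is a linear program. Let x1 = kg of maize, x2 = kg of cassava meal, x3 = kg of DDGS, x4 = kg of molasses, x5 = kg of soybean meal.
min 0.2x1 + 0.19x2 + 0.22x3 + 0.2x4 + 0.55x5 subject to:
  3.1x1 + 1x2 + 7.5x3 + 0.7x4 + 5.9x5 ≥ 5.5   (phosphorus)
  2.7x1 + 0.9x2 + 7.1x3 + 0.2x4 + 27.5x5 ≥ 55.6   (lysine)
  0.3x1 + 1.6x2 + 0.8x3 + 7.8x4 + 3.2x5 ≥ 16.1   (calcium)
  x1, x2, x3, x4, x5 ≥ 0.
At the optimum only molasses, soybean meal are positive (maize, cassava meal, DDGS = 0). Binding constraints: lysine and calcium.
Solving gives x4 = 1.238, x5 = 2.013.
Cost = 0.2·1.238 + 0.55·2.013 = 1.3548.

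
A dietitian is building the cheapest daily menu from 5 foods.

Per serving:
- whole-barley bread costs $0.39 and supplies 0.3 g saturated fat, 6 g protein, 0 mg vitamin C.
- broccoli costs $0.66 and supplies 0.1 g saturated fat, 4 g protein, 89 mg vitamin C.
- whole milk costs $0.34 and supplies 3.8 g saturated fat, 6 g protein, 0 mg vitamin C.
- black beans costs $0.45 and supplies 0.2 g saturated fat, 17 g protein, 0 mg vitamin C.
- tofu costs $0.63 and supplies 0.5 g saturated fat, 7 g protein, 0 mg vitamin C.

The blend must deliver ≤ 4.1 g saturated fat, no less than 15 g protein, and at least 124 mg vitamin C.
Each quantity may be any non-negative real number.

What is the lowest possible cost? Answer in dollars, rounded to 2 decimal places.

$1.17

This is a linear program. Let x1 = servings of whole-barley bread, x2 = servings of broccoli, x3 = servings of whole milk, x4 = servings of black beans, x5 = servings of tofu.
Minimize 0.39x1 + 0.66x2 + 0.34x3 + 0.45x4 + 0.63x5 with:
  0.3x1 + 0.1x2 + 3.8x3 + 0.2x4 + 0.5x5 ≤ 4.1   (saturated fat)
  6x1 + 4x2 + 6x3 + 17x4 + 7x5 ≥ 15   (protein)
  89x2 ≥ 124   (vitamin C)
  x1, x2, x3, x4, x5 ≥ 0.
The cheapest feasible vertex uses only broccoli, black beans; whole-barley bread, whole milk, tofu are not used. Binding constraints: protein and vitamin C.
Optimal quantities: broccoli = 1.393 servings, black beans = 0.5545 servings.
Hence cost = 0.66·1.393 + 0.45·0.5545 = $1.1689.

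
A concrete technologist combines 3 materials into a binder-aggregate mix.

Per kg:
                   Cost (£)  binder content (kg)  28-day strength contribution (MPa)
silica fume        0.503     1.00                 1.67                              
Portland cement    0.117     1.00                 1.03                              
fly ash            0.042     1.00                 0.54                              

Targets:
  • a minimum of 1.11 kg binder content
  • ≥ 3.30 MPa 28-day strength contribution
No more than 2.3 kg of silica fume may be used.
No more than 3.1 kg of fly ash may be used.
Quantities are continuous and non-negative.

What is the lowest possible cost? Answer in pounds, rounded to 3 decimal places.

Let x1 = kg of silica fume, x2 = kg of Portland cement, x3 = kg of fly ash.
Minimise 0.503x1 + 0.117x2 + 0.042x3 s.t.:
  1x1 + 1x2 + 1x3 ≥ 1.11   (binder content)
  1.67x1 + 1.03x2 + 0.54x3 ≥ 3.3   (28-day strength contribution)
  x1 ≤ 2.3
  x3 ≤ 3.1
  x1, x2, x3 ≥ 0.
The minimum-cost mix takes nothing from silica fume — only Portland cement, fly ash. Binding constraints: 28-day strength contribution and the fly ash cap.
Optimal quantities: Portland cement = 1.579 kg, fly ash = 3.1 kg.
Objective = 0.117·1.579 + 0.042·3.1 = 0.31494.

£0.315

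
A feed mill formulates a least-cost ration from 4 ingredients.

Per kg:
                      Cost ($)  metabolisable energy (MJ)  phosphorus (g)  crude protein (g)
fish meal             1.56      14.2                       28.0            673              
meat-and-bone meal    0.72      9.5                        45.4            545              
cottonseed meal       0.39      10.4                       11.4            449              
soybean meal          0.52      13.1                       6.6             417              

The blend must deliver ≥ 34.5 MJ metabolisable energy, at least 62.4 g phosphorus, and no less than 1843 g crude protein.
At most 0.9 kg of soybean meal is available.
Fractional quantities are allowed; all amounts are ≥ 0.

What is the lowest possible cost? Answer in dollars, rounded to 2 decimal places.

$1.72

Let x1 = kg of fish meal, x2 = kg of meat-and-bone meal, x3 = kg of cottonseed meal, x4 = kg of soybean meal.
min 1.56x1 + 0.72x2 + 0.39x3 + 0.52x4 with:
  14.2x1 + 9.5x2 + 10.4x3 + 13.1x4 ≥ 34.5   (metabolisable energy)
  28x1 + 45.4x2 + 11.4x3 + 6.6x4 ≥ 62.4   (phosphorus)
  673x1 + 545x2 + 449x3 + 417x4 ≥ 1843   (crude protein)
  x4 ≤ 0.9
  x1, x2, x3, x4 ≥ 0.
At the optimum only meat-and-bone meal, cottonseed meal are positive (fish meal, soybean meal = 0). Binding constraints: phosphorus and crude protein.
Optimal quantities: meat-and-bone meal = 0.4945 kg, cottonseed meal = 3.504 kg.
Objective = 0.72·0.4945 + 0.39·3.504 = 1.7226.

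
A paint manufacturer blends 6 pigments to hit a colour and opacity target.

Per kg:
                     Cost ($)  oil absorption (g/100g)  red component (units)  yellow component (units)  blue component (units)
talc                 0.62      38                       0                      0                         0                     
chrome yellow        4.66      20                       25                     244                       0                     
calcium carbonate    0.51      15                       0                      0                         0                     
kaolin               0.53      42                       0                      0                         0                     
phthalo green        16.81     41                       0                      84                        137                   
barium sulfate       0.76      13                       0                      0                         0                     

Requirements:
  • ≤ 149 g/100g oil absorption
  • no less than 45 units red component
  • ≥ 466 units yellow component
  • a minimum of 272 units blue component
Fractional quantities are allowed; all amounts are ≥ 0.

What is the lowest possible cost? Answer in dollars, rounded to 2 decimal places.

Let x1 = kg of talc, x2 = kg of chrome yellow, x3 = kg of calcium carbonate, x4 = kg of kaolin, x5 = kg of phthalo green, x6 = kg of barium sulfate.
min 0.62x1 + 4.66x2 + 0.51x3 + 0.53x4 + 16.81x5 + 0.76x6 s.t.:
  38x1 + 20x2 + 15x3 + 42x4 + 41x5 + 13x6 ≤ 149   (oil absorption)
  25x2 ≥ 45   (red component)
  244x2 + 84x5 ≥ 466   (yellow component)
  137x5 ≥ 272   (blue component)
  x1, x2, x3, x4, x5, x6 ≥ 0.
At the optimum only chrome yellow, phthalo green are positive (talc, calcium carbonate, kaolin, barium sulfate = 0). There the red component and blue component constraints are tight.
That vertex is x2 = 1.8, x5 = 1.985.
Cost = 4.66·1.8 + 16.81·1.985 = 41.7559.

$41.76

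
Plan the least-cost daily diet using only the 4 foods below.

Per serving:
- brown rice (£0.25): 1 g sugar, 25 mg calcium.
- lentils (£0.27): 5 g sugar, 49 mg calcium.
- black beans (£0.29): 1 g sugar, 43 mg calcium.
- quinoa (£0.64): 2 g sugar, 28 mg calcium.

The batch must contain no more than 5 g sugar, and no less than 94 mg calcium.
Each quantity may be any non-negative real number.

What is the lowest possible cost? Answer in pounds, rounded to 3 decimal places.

£0.590

Treat it as an LP. Let x1 = servings of brown rice, x2 = servings of lentils, x3 = servings of black beans, x4 = servings of quinoa.
Minimise 0.25x1 + 0.27x2 + 0.29x3 + 0.64x4 s.t.:
  1x1 + 5x2 + 1x3 + 2x4 ≤ 5   (sugar)
  25x1 + 49x2 + 43x3 + 28x4 ≥ 94   (calcium)
  x1, x2, x3, x4 ≥ 0.
At the optimum only lentils, black beans are positive (brown rice, quinoa = 0). There the sugar and calcium constraints are tight.
So lentils = 0.7289 servings, black beans = 1.355 servings.
Objective = 0.27·0.7289 + 0.29·1.355 = 0.58975.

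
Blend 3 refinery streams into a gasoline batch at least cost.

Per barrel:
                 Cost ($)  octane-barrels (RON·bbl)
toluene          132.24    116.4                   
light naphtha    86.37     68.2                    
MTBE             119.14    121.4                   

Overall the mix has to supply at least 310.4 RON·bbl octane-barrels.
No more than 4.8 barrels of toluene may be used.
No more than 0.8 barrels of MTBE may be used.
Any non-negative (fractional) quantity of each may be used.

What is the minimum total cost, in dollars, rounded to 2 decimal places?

$337.62

Set it up as a linear program. Let x1 = barrels of toluene, x2 = barrels of light naphtha, x3 = barrels of MTBE.
Minimise 132.24x1 + 86.37x2 + 119.14x3 subject to:
  116.4x1 + 68.2x2 + 121.4x3 ≥ 310.4   (octane-barrels)
  x1 ≤ 4.8
  x3 ≤ 0.8
  x1, x2, x3 ≥ 0.
The minimum-cost mix takes nothing from light naphtha — only toluene, MTBE. The octane-barrels and the MTBE cap requirements are met with equality.
Solving gives x1 = 1.8323, x3 = 0.8.
Total cost: 132.24·1.8323 + 119.14·0.8 = 337.6154.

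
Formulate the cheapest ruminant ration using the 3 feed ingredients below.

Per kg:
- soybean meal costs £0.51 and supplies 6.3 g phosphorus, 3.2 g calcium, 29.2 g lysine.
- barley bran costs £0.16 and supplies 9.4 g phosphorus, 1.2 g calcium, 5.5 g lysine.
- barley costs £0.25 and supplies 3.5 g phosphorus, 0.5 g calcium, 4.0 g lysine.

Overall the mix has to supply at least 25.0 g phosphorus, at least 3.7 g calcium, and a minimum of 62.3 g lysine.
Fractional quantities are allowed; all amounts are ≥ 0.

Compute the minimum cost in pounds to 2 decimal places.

Set it up as a linear program. Let x1 = kg of soybean meal, x2 = kg of barley bran, x3 = kg of barley.
min 0.51x1 + 0.16x2 + 0.25x3 with:
  6.3x1 + 9.4x2 + 3.5x3 ≥ 25   (phosphorus)
  3.2x1 + 1.2x2 + 0.5x3 ≥ 3.7   (calcium)
  29.2x1 + 5.5x2 + 4x3 ≥ 62.3   (lysine)
  x1, x2, x3 ≥ 0.
The minimum-cost mix takes nothing from barley — only soybean meal, barley bran. The phosphorus and lysine requirements are met with equality.
Optimal quantities: soybean meal = 1.868 kg, barley bran = 1.407 kg.
Hence cost = 0.51·1.868 + 0.16·1.407 = £1.1778.

£1.18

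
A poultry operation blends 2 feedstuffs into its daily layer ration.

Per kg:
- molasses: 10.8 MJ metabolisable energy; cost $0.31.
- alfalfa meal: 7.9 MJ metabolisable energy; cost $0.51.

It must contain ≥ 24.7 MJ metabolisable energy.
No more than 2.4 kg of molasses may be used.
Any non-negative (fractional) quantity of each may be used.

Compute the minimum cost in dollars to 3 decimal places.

$0.709

Set it up as a linear program. Let x1 = kg of molasses, x2 = kg of alfalfa meal.
Minimize 0.31x1 + 0.51x2 with:
  10.8x1 + 7.9x2 ≥ 24.7   (metabolisable energy)
  x1 ≤ 2.4
  x1, x2 ≥ 0.
The optimal basis is {molasses}; alfalfa meal drops out. The metabolisable energy requirement is met with equality.
That vertex is x1 = 2.287.
Hence cost = 0.31·2.287 = $0.70897.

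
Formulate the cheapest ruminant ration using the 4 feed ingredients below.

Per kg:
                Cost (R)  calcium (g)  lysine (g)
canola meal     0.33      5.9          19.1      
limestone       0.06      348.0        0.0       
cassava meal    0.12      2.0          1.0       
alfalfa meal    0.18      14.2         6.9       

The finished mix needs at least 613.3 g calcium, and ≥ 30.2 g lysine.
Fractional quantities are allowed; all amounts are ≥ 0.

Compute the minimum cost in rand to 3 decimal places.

R0.626

Let x1 = kg of canola meal, x2 = kg of limestone, x3 = kg of cassava meal, x4 = kg of alfalfa meal.
min 0.33x1 + 0.06x2 + 0.12x3 + 0.18x4 with:
  5.9x1 + 348x2 + 2x3 + 14.2x4 ≥ 613.3   (calcium)
  19.1x1 + 1x3 + 6.9x4 ≥ 30.2   (lysine)
  x1, x2, x3, x4 ≥ 0.
The optimal basis is {canola meal, limestone}; cassava meal, alfalfa meal drop out. There the calcium and lysine constraints are tight.
Solving gives x1 = 1.581, x2 = 1.736.
Total cost: 0.33·1.581 + 0.06·1.736 = 0.62589.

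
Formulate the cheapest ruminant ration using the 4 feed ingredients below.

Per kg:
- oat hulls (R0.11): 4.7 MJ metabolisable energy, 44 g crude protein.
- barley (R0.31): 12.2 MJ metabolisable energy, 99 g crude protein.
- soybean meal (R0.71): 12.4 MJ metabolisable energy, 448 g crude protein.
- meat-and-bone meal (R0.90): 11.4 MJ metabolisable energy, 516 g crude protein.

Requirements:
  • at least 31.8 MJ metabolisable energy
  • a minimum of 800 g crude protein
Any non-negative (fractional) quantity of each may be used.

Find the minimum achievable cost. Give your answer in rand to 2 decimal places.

R1.38

Treat it as an LP. Let x1 = kg of oat hulls, x2 = kg of barley, x3 = kg of soybean meal, x4 = kg of meat-and-bone meal.
Minimize 0.11x1 + 0.31x2 + 0.71x3 + 0.9x4 subject to:
  4.7x1 + 12.2x2 + 12.4x3 + 11.4x4 ≥ 31.8   (metabolisable energy)
  44x1 + 99x2 + 448x3 + 516x4 ≥ 800   (crude protein)
  x1, x2, x3, x4 ≥ 0.
The cheapest feasible vertex uses only oat hulls, soybean meal; barley, meat-and-bone meal are not used. The metabolisable energy and crude protein requirements are met with equality.
That vertex is x1 = 2.773, x3 = 1.513.
Cost = 0.11·2.773 + 0.71·1.513 = 1.3793.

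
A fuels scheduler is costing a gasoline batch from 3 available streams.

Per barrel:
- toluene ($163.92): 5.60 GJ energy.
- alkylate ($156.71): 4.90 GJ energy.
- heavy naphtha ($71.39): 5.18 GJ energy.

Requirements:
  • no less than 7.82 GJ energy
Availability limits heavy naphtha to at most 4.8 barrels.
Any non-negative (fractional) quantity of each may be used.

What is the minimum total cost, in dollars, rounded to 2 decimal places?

$107.77

Let x1 = barrels of toluene, x2 = barrels of alkylate, x3 = barrels of heavy naphtha.
Minimize 163.92x1 + 156.71x2 + 71.39x3 subject to:
  5.6x1 + 4.9x2 + 5.18x3 ≥ 7.82   (energy)
  x3 ≤ 4.8
  x1, x2, x3 ≥ 0.
At the optimum only heavy naphtha is positive (toluene, alkylate = 0). Binding constraint: energy.
So heavy naphtha = 1.50965 barrels.
Hence cost = 71.39·1.50965 = $107.7739.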